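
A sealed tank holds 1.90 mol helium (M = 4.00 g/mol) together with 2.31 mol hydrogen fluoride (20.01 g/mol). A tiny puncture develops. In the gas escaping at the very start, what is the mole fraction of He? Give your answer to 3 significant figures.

0.648

Each component's effusion rate ∝ (its partial pressure)·(1/√M) ∝ n_i/√M_i.
So x_He in the escaping gas = (n_He/√M_He) / Σ(n_i/√M_i)
= (1.90/√4.00) / (1.90/√4.00 + 2.31/√20.01) = 0.9500/(0.9500 + 0.5164) = 0.648.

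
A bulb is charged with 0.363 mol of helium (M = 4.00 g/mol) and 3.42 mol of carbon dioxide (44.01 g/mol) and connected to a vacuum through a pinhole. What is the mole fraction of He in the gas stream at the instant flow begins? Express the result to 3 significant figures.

The effusion rate of species i is ∝ p_i/√M_i ∝ n_i/√M_i.
So x_He in the escaping gas = (n_He/√M_He) / Σ(n_i/√M_i)
= (0.363/√4.00) / (0.363/√4.00 + 3.42/√44.01) = 0.1815/(0.1815 + 0.5155) = 0.260.

0.260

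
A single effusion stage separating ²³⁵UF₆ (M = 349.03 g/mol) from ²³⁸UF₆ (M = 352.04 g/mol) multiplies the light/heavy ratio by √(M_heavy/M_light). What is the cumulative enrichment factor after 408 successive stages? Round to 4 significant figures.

5.765

Overall factor = α^408 with α = √(352.04/349.03), i.e. (352.04/349.03)^(408/2).
= 1.00862^204 = 5.765.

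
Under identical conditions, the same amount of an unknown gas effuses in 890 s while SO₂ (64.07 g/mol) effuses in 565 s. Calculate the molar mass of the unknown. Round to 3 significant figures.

By Graham's law, t_X/t_SO₂ = √(M_X/M_SO₂).
890/565 = 1.575 = √(M_X/64.07)
M_X = 64.07 × 1.575² = 64.07 × 2.481 = 159 g/mol

159 g/mol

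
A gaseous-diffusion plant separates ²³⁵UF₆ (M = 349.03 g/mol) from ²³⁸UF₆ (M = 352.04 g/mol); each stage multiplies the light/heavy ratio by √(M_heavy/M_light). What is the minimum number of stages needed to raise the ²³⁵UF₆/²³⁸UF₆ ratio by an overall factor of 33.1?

816

Single-stage factor α = √(352.04/349.03), so ln α = ½ ln(1.00862) = 0.004293.
Need α^N ≥ 33.1 ⇒ N ≥ ln(33.1) / ln α = 3.500 / 0.004293 = 815.08.
So at least 816 stages are needed.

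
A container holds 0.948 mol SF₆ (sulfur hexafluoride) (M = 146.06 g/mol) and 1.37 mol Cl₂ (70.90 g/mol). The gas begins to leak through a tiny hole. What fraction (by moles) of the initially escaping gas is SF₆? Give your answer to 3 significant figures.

0.325

Effusion rate of each component ∝ n_i/√M_i (partial pressure × 1/√M).
x_SF₆(eff) = (n_SF₆/√M_SF₆) / (n_SF₆/√M_SF₆ + n_Cl₂/√M_Cl₂)
= (0.948/√146.06) / (0.948/√146.06 + 1.37/√70.90) = 0.07844/(0.07844 + 0.1627) = 0.325.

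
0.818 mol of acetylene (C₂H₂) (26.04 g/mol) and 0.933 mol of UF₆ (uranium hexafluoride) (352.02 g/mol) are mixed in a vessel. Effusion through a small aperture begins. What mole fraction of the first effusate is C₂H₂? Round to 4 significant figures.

0.7632

The effusion rate of species i is ∝ p_i/√M_i ∝ n_i/√M_i.
So x_C₂H₂ in the escaping gas = (n_C₂H₂/√M_C₂H₂) / Σ(n_i/√M_i)
= (0.818/√26.04) / (0.818/√26.04 + 0.933/√352.02) = 0.1603/(0.1603 + 0.04973) = 0.7632.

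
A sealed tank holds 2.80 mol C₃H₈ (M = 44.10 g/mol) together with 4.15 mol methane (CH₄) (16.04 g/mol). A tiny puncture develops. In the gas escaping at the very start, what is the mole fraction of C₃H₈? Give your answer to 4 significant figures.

0.2892

The effusion rate of species i is ∝ p_i/√M_i ∝ n_i/√M_i.
So x_C₃H₈ in the escaping gas = (n_C₃H₈/√M_C₃H₈) / Σ(n_i/√M_i)
= (2.80/√44.10) / (2.80/√44.10 + 4.15/√16.04) = 0.4216/(0.4216 + 1.036) = 0.2892.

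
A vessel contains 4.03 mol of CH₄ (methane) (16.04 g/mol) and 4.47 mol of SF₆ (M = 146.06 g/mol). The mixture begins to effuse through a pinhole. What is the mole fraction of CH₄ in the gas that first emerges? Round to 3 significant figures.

0.731

Effusion rate of each component ∝ n_i/√M_i (partial pressure × 1/√M).
Mole fraction of CH₄ in the effusate = (n_CH₄/√M_CH₄) / (n_CH₄/√M_CH₄ + n_SF₆/√M_SF₆)
= (4.03/√16.04) / (4.03/√16.04 + 4.47/√146.06) = 1.006/(1.006 + 0.3699) = 0.731.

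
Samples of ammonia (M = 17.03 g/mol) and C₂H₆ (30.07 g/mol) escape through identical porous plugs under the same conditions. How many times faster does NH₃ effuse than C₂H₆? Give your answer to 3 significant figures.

By Graham's law, rate_NH₃/rate_C₂H₆ = √(M_C₂H₆/M_NH₃) = √(30.07/17.03) = √1.766 = 1.33.

1.33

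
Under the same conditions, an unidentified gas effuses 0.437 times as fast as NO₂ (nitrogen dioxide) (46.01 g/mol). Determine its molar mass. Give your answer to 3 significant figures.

241 g/mol

Graham's law gives rate_X/rate_NO₂ = √(M_NO₂/M_X).
0.437 = √(46.01/M_X)
M_X = 46.01 / 0.437² = 46.01 / 0.1910 = 241 g/mol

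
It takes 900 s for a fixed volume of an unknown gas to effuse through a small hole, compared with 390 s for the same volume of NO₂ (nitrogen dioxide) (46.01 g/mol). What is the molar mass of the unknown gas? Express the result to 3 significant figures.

Using Graham's law: t_X/t_NO₂ = √(M_X/M_NO₂).
900/390 = 2.308 = √(M_X/46.01)
M_X = 46.01 × 2.308² = 46.01 × 5.325 = 245 g/mol

245 g/mol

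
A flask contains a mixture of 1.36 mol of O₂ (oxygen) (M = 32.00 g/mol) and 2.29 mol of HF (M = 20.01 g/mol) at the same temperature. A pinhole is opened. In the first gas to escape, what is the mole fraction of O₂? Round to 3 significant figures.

Rate_i ∝ x_i/√M_i (Graham's law weighted by mole fraction), so the effusate composition follows n_i/√M_i.
x_O₂(eff) = (n_O₂/√M_O₂) / (n_O₂/√M_O₂ + n_HF/√M_HF)
= (1.36/√32.00) / (1.36/√32.00 + 2.29/√20.01) = 0.2404/(0.2404 + 0.5119) = 0.320.

0.320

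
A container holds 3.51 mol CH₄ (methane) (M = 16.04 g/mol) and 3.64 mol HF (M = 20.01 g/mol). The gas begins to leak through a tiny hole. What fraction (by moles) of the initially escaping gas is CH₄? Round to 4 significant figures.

0.5185

Effusion rate of each component ∝ n_i/√M_i (partial pressure × 1/√M).
So x_CH₄ in the escaping gas = (n_CH₄/√M_CH₄) / Σ(n_i/√M_i)
= (3.51/√16.04) / (3.51/√16.04 + 3.64/√20.01) = 0.8764/(0.8764 + 0.8137) = 0.5185.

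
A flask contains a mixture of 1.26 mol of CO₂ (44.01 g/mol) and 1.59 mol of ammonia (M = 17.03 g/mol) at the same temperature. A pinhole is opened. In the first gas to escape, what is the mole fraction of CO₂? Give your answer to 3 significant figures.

Rate_i ∝ x_i/√M_i (Graham's law weighted by mole fraction), so the effusate composition follows n_i/√M_i.
Mole fraction of CO₂ in the effusate = (n_CO₂/√M_CO₂) / (n_CO₂/√M_CO₂ + n_NH₃/√M_NH₃)
= (1.26/√44.01) / (1.26/√44.01 + 1.59/√17.03) = 0.1899/(0.1899 + 0.3853) = 0.330.

0.330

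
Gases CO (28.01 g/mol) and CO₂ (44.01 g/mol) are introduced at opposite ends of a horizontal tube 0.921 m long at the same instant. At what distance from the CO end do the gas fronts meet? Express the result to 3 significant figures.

Distances travelled in equal time are proportional to diffusion rates, so d_CO/d_CO₂ = √(M_CO₂/M_CO) = √(44.01/28.01) = 1.253.
With d_CO + d_CO₂ = 0.921 m, d_CO₂ = 0.921/(1 + 1.253) = 0.4087 m.
d_CO = 0.921 − 0.4087 = 0.512 m.

0.512 m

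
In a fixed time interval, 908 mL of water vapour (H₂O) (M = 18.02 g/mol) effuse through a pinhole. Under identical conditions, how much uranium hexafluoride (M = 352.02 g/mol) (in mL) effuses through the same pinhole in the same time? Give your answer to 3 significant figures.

205 mL

Since effusion rate ∝ 1/√M, rate_UF₆/rate_H₂O = √(M_H₂O/M_UF₆) = √(18.02/352.02) = √0.05119 = 0.2263.
So the volume for UF₆ is 908 × 0.2263 = 205 mL.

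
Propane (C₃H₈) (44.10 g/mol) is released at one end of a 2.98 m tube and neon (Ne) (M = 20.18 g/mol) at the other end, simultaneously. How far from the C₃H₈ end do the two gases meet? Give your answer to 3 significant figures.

1.20 m

Graham's law gives d_C₃H₈/d_Ne = rate_C₃H₈/rate_Ne = √(M_Ne/M_C₃H₈) = √(20.18/44.10) = 0.6765.
With d_C₃H₈ + d_Ne = 2.98 m, d_Ne = 2.98/(1 + 0.6765) = 1.778 m.
d_C₃H₈ = 2.98 − 1.778 = 1.20 m.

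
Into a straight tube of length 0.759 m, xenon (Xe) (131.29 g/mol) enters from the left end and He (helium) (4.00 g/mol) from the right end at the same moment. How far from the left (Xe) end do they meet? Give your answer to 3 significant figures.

The fronts meet when d_Xe + d_He = L with d_Xe/d_He = √(M_He/M_Xe) (Graham's law). Here √(M_He/M_Xe) = √(4.00/131.29) = 0.1745.
With d_Xe + d_He = 0.759 m, d_He = 0.759/(1 + 0.1745) = 0.6462 m.
d_Xe = 0.759 − 0.6462 = 0.113 m.

0.113 m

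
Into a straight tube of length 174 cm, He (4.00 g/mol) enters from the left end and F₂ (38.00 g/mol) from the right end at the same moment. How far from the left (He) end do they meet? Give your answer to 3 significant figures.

131 cm

The fronts meet when d_He + d_F₂ = L with d_He/d_F₂ = √(M_F₂/M_He) (Graham's law). Here √(M_F₂/M_He) = √(38.00/4.00) = 3.082.
With d_He + d_F₂ = 174 cm, d_F₂ = 174/(1 + 3.082) = 42.62 cm.
d_He = 174 − 42.62 = 131 cm.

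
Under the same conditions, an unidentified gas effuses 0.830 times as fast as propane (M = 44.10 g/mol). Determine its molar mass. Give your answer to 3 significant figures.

64.0 g/mol

By Graham's law, rate_X/rate_C₃H₈ = √(M_C₃H₈/M_X).
0.830 = √(44.10/M_X)
M_X = 44.10 / 0.830² = 44.10 / 0.6889 = 64.0 g/mol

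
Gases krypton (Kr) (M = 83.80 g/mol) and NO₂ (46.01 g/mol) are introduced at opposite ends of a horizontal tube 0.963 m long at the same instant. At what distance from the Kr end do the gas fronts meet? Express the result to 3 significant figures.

Graham's law gives d_Kr/d_NO₂ = rate_Kr/rate_NO₂ = √(M_NO₂/M_Kr) = √(46.01/83.80) = 0.7410.
With d_Kr + d_NO₂ = 0.963 m, d_NO₂ = 0.963/(1 + 0.7410) = 0.5531 m.
d_Kr = 0.963 − 0.5531 = 0.410 m.

0.410 m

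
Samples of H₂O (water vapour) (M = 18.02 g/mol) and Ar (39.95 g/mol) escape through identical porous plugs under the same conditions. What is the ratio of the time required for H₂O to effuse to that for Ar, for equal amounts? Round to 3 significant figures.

From Graham's law, t_H₂O/t_Ar = √(M_H₂O/M_Ar) = √(18.02/39.95) = √0.4511 = 0.672.

0.672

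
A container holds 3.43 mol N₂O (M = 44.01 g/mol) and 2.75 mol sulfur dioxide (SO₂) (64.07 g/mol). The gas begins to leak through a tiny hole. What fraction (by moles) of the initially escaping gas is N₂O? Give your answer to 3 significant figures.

The effusion rate of species i is ∝ p_i/√M_i ∝ n_i/√M_i.
So x_N₂O in the escaping gas = (n_N₂O/√M_N₂O) / Σ(n_i/√M_i)
= (3.43/√44.01) / (3.43/√44.01 + 2.75/√64.07) = 0.5170/(0.5170 + 0.3436) = 0.601.

0.601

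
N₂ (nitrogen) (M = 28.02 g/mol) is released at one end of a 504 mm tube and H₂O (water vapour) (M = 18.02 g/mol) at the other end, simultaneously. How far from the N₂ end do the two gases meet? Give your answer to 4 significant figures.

The fronts meet when d_N₂ + d_H₂O = L with d_N₂/d_H₂O = √(M_H₂O/M_N₂) (Graham's law). Here √(M_H₂O/M_N₂) = √(18.02/28.02) = 0.8019.
With d_N₂ + d_H₂O = 504 mm, d_H₂O = 504/(1 + 0.8019) = 279.7 mm.
d_N₂ = 504 − 279.7 = 224.3 mm.

224.3 mm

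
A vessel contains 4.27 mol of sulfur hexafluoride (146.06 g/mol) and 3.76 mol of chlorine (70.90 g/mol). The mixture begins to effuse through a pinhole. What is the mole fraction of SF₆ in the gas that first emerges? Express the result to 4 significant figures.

0.4417

Rate_i ∝ x_i/√M_i (Graham's law weighted by mole fraction), so the effusate composition follows n_i/√M_i.
So x_SF₆ in the escaping gas = (n_SF₆/√M_SF₆) / Σ(n_i/√M_i)
= (4.27/√146.06) / (4.27/√146.06 + 3.76/√70.90) = 0.3533/(0.3533 + 0.4465) = 0.4417.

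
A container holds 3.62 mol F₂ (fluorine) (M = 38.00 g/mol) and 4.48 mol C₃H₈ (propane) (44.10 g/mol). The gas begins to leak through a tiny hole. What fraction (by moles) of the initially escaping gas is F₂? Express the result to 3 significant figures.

The effusion rate of species i is ∝ p_i/√M_i ∝ n_i/√M_i.
Mole fraction of F₂ in the effusate = (n_F₂/√M_F₂) / (n_F₂/√M_F₂ + n_C₃H₈/√M_C₃H₈)
= (3.62/√38.00) / (3.62/√38.00 + 4.48/√44.10) = 0.5872/(0.5872 + 0.6746) = 0.465.

0.465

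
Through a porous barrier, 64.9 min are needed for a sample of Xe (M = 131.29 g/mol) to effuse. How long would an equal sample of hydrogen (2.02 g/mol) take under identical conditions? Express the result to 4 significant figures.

8.050 min

From Graham's law, t_H₂/t_Xe = √(M_H₂/M_Xe) = √(2.02/131.29) = √0.01539 = 0.1240.
So the time for H₂ is 64.9 × 0.1240 = 8.050 min.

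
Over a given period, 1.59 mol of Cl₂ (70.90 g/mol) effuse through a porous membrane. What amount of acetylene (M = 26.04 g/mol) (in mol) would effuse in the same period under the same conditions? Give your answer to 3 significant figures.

2.62 mol

Using Graham's law: rate_C₂H₂/rate_Cl₂ = √(M_Cl₂/M_C₂H₂) = √(70.90/26.04) = √2.723 = 1.650.
So the amount for C₂H₂ is 1.59 × 1.650 = 2.62 mol.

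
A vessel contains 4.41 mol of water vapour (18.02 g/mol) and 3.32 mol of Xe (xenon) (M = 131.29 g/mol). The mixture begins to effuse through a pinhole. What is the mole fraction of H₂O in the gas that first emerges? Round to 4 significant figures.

The effusion rate of species i is ∝ p_i/√M_i ∝ n_i/√M_i.
So x_H₂O in the escaping gas = (n_H₂O/√M_H₂O) / Σ(n_i/√M_i)
= (4.41/√18.02) / (4.41/√18.02 + 3.32/√131.29) = 1.039/(1.039 + 0.2897) = 0.7819.

0.7819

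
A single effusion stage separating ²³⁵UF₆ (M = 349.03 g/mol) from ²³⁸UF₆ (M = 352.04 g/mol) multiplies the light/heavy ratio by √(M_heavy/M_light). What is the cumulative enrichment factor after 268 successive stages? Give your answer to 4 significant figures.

3.160

After 268 stages the ratio has grown by (√(352.04/349.03))^268 = (352.04/349.03)^(268/2).
= 1.00862^134 = 3.160.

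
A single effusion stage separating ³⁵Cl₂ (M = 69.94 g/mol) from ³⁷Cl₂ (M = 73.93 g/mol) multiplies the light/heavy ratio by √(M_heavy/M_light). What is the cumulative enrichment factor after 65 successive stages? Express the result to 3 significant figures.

Overall factor = α^65 with α = √(73.93/69.94), i.e. (73.93/69.94)^(65/2).
= 1.05705^(65/2) = 6.07.

6.07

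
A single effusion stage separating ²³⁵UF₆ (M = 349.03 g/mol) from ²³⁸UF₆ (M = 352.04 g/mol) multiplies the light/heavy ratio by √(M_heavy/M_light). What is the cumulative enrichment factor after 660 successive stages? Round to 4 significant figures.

17.01

After 660 stages the ratio has grown by (√(352.04/349.03))^660 = (352.04/349.03)^(660/2).
= 1.00862^330 = 17.01.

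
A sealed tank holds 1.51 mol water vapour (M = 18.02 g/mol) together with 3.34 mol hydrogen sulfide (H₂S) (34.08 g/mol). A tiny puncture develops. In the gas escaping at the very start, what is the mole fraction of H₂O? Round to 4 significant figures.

Rate_i ∝ x_i/√M_i (Graham's law weighted by mole fraction), so the effusate composition follows n_i/√M_i.
x_H₂O(eff) = (n_H₂O/√M_H₂O) / (n_H₂O/√M_H₂O + n_H₂S/√M_H₂S)
= (1.51/√18.02) / (1.51/√18.02 + 3.34/√34.08) = 0.3557/(0.3557 + 0.5721) = 0.3834.

0.3834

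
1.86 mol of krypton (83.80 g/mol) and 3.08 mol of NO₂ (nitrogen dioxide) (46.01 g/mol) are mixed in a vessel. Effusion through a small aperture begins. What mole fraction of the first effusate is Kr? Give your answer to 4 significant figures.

The effusion rate of species i is ∝ p_i/√M_i ∝ n_i/√M_i.
x_Kr(eff) = (n_Kr/√M_Kr) / (n_Kr/√M_Kr + n_NO₂/√M_NO₂)
= (1.86/√83.80) / (1.86/√83.80 + 3.08/√46.01) = 0.2032/(0.2032 + 0.4541) = 0.3091.

0.3091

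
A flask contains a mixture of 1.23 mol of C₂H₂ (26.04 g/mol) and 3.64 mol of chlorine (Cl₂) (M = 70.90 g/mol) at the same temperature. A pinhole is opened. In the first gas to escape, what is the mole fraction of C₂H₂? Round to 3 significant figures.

0.358

Effusion rate of each component ∝ n_i/√M_i (partial pressure × 1/√M).
Mole fraction of C₂H₂ in the effusate = (n_C₂H₂/√M_C₂H₂) / (n_C₂H₂/√M_C₂H₂ + n_Cl₂/√M_Cl₂)
= (1.23/√26.04) / (1.23/√26.04 + 3.64/√70.90) = 0.2410/(0.2410 + 0.4323) = 0.358.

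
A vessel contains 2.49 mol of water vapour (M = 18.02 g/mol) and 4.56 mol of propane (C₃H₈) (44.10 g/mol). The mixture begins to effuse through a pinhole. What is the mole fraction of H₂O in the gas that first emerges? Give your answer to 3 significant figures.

Rate_i ∝ x_i/√M_i (Graham's law weighted by mole fraction), so the effusate composition follows n_i/√M_i.
Mole fraction of H₂O in the effusate = (n_H₂O/√M_H₂O) / (n_H₂O/√M_H₂O + n_C₃H₈/√M_C₃H₈)
= (2.49/√18.02) / (2.49/√18.02 + 4.56/√44.10) = 0.5866/(0.5866 + 0.6867) = 0.461.

0.461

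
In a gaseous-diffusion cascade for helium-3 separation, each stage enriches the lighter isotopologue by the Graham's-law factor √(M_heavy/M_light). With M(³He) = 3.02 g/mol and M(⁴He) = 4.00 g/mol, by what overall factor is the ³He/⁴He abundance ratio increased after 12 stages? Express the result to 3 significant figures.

The single-stage factor is √(M_heavy/M_light), so 12 stages give [√(4.00/3.02)]^12 = (4.00/3.02)^(12/2).
= 1.32450^6 = 5.40.

5.40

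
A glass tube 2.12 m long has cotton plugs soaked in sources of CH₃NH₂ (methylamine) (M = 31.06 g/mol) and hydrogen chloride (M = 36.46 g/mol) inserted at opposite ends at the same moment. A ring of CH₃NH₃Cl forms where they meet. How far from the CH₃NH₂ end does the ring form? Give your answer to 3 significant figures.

Graham's law gives d_CH₃NH₂/d_HCl = rate_CH₃NH₂/rate_HCl = √(M_HCl/M_CH₃NH₂) = √(36.46/31.06) = 1.083.
With d_CH₃NH₂ + d_HCl = 2.12 m, d_HCl = 2.12/(1 + 1.083) = 1.018 m.
d_CH₃NH₂ = 2.12 − 1.018 = 1.10 m.

1.10 m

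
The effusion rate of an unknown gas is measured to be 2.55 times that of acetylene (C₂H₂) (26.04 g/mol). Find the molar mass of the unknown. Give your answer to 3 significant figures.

4.00 g/mol

By Graham's law, rate_X/rate_C₂H₂ = √(M_C₂H₂/M_X).
2.55 = √(26.04/M_X)
M_X = 26.04 / 2.55² = 26.04 / 6.502 = 4.00 g/mol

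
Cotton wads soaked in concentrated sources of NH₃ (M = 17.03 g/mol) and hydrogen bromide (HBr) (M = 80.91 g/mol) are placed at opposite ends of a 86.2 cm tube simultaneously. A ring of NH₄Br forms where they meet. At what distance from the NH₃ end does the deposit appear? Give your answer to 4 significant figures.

Graham's law gives d_NH₃/d_HBr = rate_NH₃/rate_HBr = √(M_HBr/M_NH₃) = √(80.91/17.03) = 2.180.
With d_NH₃ + d_HBr = 86.2 cm, d_HBr = 86.2/(1 + 2.180) = 27.11 cm.
d_NH₃ = 86.2 − 27.11 = 59.09 cm.

59.09 cm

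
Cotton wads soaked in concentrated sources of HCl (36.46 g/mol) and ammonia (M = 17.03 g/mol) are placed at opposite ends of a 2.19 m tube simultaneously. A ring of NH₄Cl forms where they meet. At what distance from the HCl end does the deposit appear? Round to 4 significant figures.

0.8891 m

In equal time, each gas travels a distance ∝ its rate ∝ 1/√M, so d_HCl/d_NH₃ = √(M_NH₃/M_HCl) = √(17.03/36.46) = 0.6834.
With d_HCl + d_NH₃ = 2.19 m, d_NH₃ = 2.19/(1 + 0.6834) = 1.301 m.
d_HCl = 2.19 − 1.301 = 0.8891 m.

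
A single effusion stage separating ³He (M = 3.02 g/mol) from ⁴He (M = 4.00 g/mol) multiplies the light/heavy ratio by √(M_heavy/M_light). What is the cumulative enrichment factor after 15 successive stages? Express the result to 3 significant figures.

After 15 stages the ratio has grown by (√(4.00/3.02))^15 = (4.00/3.02)^(15/2).
= 1.32450^(15/2) = 8.23.

8.23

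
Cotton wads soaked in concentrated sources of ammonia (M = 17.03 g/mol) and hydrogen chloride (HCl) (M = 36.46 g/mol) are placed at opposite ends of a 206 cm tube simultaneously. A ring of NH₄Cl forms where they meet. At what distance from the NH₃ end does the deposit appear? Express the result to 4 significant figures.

The fronts meet when d_NH₃ + d_HCl = L with d_NH₃/d_HCl = √(M_HCl/M_NH₃) (Graham's law). Here √(M_HCl/M_NH₃) = √(36.46/17.03) = 1.463.
With d_NH₃ + d_HCl = 206 cm, d_HCl = 206/(1 + 1.463) = 83.63 cm.
d_NH₃ = 206 − 83.63 = 122.4 cm.

122.4 cm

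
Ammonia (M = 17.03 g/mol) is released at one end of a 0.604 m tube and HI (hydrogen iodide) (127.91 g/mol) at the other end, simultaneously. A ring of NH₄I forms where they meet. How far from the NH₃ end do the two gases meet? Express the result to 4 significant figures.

The fronts meet when d_NH₃ + d_HI = L with d_NH₃/d_HI = √(M_HI/M_NH₃) (Graham's law). Here √(M_HI/M_NH₃) = √(127.91/17.03) = 2.741.
With d_NH₃ + d_HI = 0.604 m, d_HI = 0.604/(1 + 2.741) = 0.1615 m.
d_NH₃ = 0.604 − 0.1615 = 0.4425 m.

0.4425 m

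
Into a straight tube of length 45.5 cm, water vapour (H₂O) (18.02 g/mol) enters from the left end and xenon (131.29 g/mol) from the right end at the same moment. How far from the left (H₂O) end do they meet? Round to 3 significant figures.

Distances travelled in equal time are proportional to diffusion rates, so d_H₂O/d_Xe = √(M_Xe/M_H₂O) = √(131.29/18.02) = 2.699.
With d_H₂O + d_Xe = 45.5 cm, d_Xe = 45.5/(1 + 2.699) = 12.30 cm.
d_H₂O = 45.5 − 12.30 = 33.2 cm.

33.2 cm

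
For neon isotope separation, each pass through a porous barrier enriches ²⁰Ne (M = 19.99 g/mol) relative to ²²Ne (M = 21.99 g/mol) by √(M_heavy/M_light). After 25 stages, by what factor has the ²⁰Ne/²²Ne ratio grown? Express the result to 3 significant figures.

After 25 stages the ratio has grown by (√(21.99/19.99))^25 = (21.99/19.99)^(25/2).
= 1.10005^(25/2) = 3.29.

3.29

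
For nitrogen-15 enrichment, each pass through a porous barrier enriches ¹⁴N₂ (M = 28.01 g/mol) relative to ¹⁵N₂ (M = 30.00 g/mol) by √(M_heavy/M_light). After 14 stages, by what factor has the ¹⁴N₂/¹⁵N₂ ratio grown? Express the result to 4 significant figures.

Overall factor = α^14 with α = √(30.00/28.01), i.e. (30.00/28.01)^(14/2).
= 1.07105^7 = 1.617.

1.617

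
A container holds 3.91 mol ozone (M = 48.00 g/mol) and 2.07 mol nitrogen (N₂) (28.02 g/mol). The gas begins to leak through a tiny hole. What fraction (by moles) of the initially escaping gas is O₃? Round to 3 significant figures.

0.591

Effusion rate of each component ∝ n_i/√M_i (partial pressure × 1/√M).
x_O₃(eff) = (n_O₃/√M_O₃) / (n_O₃/√M_O₃ + n_N₂/√M_N₂)
= (3.91/√48.00) / (3.91/√48.00 + 2.07/√28.02) = 0.5644/(0.5644 + 0.3911) = 0.591.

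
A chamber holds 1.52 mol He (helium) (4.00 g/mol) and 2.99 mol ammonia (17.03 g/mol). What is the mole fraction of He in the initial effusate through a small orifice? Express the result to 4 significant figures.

Effusion rate of each component ∝ n_i/√M_i (partial pressure × 1/√M).
So x_He in the escaping gas = (n_He/√M_He) / Σ(n_i/√M_i)
= (1.52/√4.00) / (1.52/√4.00 + 2.99/√17.03) = 0.7600/(0.7600 + 0.7245) = 0.5119.

0.5119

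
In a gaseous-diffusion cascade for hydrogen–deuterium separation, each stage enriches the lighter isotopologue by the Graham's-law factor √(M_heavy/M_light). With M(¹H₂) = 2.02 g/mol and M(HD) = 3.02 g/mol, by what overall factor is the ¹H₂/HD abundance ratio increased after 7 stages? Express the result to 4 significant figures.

After 7 stages the ratio has grown by (√(3.02/2.02))^7 = (3.02/2.02)^(7/2).
= 1.49505^(7/2) = 4.086.

4.086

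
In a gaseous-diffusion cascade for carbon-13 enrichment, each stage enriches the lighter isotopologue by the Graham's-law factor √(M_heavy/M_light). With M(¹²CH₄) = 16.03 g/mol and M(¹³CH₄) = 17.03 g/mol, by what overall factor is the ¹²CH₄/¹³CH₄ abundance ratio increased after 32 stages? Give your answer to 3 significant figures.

2.63

The single-stage factor is √(M_heavy/M_light), so 32 stages give [√(17.03/16.03)]^32 = (17.03/16.03)^(32/2).
= 1.06238^16 = 2.63.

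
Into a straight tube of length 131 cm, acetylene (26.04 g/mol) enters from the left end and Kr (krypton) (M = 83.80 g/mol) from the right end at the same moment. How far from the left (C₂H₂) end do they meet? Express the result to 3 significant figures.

84.1 cm

In equal time, each gas travels a distance ∝ its rate ∝ 1/√M, so d_C₂H₂/d_Kr = √(M_Kr/M_C₂H₂) = √(83.80/26.04) = 1.794.
With d_C₂H₂ + d_Kr = 131 cm, d_Kr = 131/(1 + 1.794) = 46.89 cm.
d_C₂H₂ = 131 − 46.89 = 84.1 cm.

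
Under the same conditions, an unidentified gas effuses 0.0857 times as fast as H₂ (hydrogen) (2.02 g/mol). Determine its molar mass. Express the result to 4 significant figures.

By Graham's law, rate_X/rate_H₂ = √(M_H₂/M_X).
0.0857 = √(2.02/M_X)
M_X = 2.02 / 0.0857² = 2.02 / 0.007344 = 275.0 g/mol

275.0 g/mol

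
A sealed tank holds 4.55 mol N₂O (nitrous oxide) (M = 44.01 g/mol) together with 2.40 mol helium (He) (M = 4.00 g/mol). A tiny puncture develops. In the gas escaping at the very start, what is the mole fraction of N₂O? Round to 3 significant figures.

0.364

Effusion rate of each component ∝ n_i/√M_i (partial pressure × 1/√M).
x_N₂O(eff) = (n_N₂O/√M_N₂O) / (n_N₂O/√M_N₂O + n_He/√M_He)
= (4.55/√44.01) / (4.55/√44.01 + 2.40/√4.00) = 0.6859/(0.6859 + 1.200) = 0.364.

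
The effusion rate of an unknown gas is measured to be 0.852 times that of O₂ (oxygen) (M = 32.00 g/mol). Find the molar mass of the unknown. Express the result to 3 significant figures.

44.1 g/mol

From Graham's law, rate_X/rate_O₂ = √(M_O₂/M_X).
0.852 = √(32.00/M_X)
M_X = 32.00 / 0.852² = 32.00 / 0.7259 = 44.1 g/mol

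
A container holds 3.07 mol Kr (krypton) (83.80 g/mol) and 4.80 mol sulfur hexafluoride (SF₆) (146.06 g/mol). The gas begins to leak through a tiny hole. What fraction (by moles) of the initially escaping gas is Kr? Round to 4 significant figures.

Effusion rate of each component ∝ n_i/√M_i (partial pressure × 1/√M).
Mole fraction of Kr in the effusate = (n_Kr/√M_Kr) / (n_Kr/√M_Kr + n_SF₆/√M_SF₆)
= (3.07/√83.80) / (3.07/√83.80 + 4.80/√146.06) = 0.3354/(0.3354 + 0.3972) = 0.4578.

0.4578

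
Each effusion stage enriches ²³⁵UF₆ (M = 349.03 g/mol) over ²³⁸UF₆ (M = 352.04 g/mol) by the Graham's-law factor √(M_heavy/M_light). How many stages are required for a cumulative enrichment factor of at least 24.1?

742

Single-stage factor α = √(352.04/349.03), so ln α = ½ ln(1.00862) = 0.004293.
Need α^N ≥ 24.1 ⇒ N ≥ ln(24.1) / ln α = 3.182 / 0.004293 = 741.18.
Minimum whole number of stages: N = 742.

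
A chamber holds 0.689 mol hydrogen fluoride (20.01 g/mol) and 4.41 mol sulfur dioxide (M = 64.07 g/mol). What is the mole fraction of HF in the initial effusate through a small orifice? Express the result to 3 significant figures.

0.218

Effusion rate of each component ∝ n_i/√M_i (partial pressure × 1/√M).
x_HF(eff) = (n_HF/√M_HF) / (n_HF/√M_HF + n_SO₂/√M_SO₂)
= (0.689/√20.01) / (0.689/√20.01 + 4.41/√64.07) = 0.1540/(0.1540 + 0.5509) = 0.218.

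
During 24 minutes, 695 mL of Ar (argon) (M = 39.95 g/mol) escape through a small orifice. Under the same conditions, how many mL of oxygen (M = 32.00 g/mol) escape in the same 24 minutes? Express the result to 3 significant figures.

777 mL

By Graham's law, rate_O₂/rate_Ar = √(M_Ar/M_O₂) = √(39.95/32.00) = √1.248 = 1.117.
So the volume for O₂ is 695 × 1.117 = 777 mL.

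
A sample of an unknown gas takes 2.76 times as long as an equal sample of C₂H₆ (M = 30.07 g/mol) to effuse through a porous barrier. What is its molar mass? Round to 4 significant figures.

Graham's law gives t_X/t_C₂H₆ = √(M_X/M_C₂H₆).
2.76 = √(M_X/30.07)
M_X = 30.07 × 2.76² = 30.07 × 7.618 = 229.1 g/mol

229.1 g/mol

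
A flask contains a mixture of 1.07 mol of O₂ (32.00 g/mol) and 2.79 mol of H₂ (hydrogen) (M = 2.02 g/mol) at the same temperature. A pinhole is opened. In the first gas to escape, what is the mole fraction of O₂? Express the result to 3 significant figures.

The effusion rate of species i is ∝ p_i/√M_i ∝ n_i/√M_i.
So x_O₂ in the escaping gas = (n_O₂/√M_O₂) / Σ(n_i/√M_i)
= (1.07/√32.00) / (1.07/√32.00 + 2.79/√2.02) = 0.1892/(0.1892 + 1.963) = 0.0879.

0.0879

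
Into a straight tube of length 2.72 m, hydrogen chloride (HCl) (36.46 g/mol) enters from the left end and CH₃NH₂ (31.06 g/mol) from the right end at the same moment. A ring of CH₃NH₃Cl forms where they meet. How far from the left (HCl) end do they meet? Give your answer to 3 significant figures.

In equal time, each gas travels a distance ∝ its rate ∝ 1/√M, so d_HCl/d_CH₃NH₂ = √(M_CH₃NH₂/M_HCl) = √(31.06/36.46) = 0.9230.
With d_HCl + d_CH₃NH₂ = 2.72 m, d_CH₃NH₂ = 2.72/(1 + 0.9230) = 1.414 m.
d_HCl = 2.72 − 1.414 = 1.31 m.

1.31 m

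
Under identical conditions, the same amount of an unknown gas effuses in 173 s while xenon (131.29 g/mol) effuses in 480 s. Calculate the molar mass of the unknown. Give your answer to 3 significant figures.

Since effusion rate ∝ 1/√M, t_X/t_Xe = √(M_X/M_Xe).
173/480 = 0.3604 = √(M_X/131.29)
M_X = 131.29 × 0.3604² = 131.29 × 0.1299 = 17.1 g/mol

17.1 g/mol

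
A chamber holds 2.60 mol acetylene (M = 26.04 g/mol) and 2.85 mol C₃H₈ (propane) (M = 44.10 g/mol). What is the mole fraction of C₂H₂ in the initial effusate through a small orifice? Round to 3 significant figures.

0.543

Each component's effusion rate ∝ (its partial pressure)·(1/√M) ∝ n_i/√M_i.
Mole fraction of C₂H₂ in the effusate = (n_C₂H₂/√M_C₂H₂) / (n_C₂H₂/√M_C₂H₂ + n_C₃H₈/√M_C₃H₈)
= (2.60/√26.04) / (2.60/√26.04 + 2.85/√44.10) = 0.5095/(0.5095 + 0.4292) = 0.543.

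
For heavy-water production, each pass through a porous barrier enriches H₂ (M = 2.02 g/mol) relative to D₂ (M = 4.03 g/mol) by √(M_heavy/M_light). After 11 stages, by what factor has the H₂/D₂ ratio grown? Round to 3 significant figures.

44.6

Overall factor = α^11 with α = √(4.03/2.02), i.e. (4.03/2.02)^(11/2).
= 1.99505^(11/2) = 44.6.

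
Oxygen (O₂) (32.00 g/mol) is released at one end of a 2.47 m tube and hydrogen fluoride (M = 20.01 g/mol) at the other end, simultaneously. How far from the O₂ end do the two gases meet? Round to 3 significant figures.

Graham's law gives d_O₂/d_HF = rate_O₂/rate_HF = √(M_HF/M_O₂) = √(20.01/32.00) = 0.7908.
With d_O₂ + d_HF = 2.47 m, d_HF = 2.47/(1 + 0.7908) = 1.379 m.
d_O₂ = 2.47 − 1.379 = 1.09 m.

1.09 m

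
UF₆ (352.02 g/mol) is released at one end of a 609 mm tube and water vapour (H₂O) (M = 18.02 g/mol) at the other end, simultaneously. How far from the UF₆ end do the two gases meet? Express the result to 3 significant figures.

112 mm

Distances travelled in equal time are proportional to diffusion rates, so d_UF₆/d_H₂O = √(M_H₂O/M_UF₆) = √(18.02/352.02) = 0.2263.
With d_UF₆ + d_H₂O = 609 mm, d_H₂O = 609/(1 + 0.2263) = 496.6 mm.
d_UF₆ = 609 − 496.6 = 112 mm.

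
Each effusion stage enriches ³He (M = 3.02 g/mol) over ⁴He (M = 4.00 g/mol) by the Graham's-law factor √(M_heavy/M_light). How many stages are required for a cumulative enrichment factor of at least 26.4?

24

Per stage α = (4.00/3.02)^(1/2) = 1.32450^0.5, giving ln α = 0.1405.
Need α^N ≥ 26.4 ⇒ N ≥ ln(26.4) / ln α = 3.273 / 0.1405 = 23.29.
So at least 24 stages are needed.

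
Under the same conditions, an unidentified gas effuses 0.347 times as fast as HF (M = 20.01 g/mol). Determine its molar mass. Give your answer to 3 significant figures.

By Graham's law, rate_X/rate_HF = √(M_HF/M_X).
0.347 = √(20.01/M_X)
M_X = 20.01 / 0.347² = 20.01 / 0.1204 = 166 g/mol

166 g/mol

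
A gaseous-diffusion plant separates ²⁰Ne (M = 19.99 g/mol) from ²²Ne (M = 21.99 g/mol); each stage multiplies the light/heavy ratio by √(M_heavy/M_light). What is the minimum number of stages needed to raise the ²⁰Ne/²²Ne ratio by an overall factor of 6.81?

Per stage α = (21.99/19.99)^(1/2) = 1.10005^0.5, giving ln α = 0.04768.
Need α^N ≥ 6.81 ⇒ N ≥ ln(6.81) / ln α = 1.918 / 0.04768 = 40.24.
Rounding up, N = 41 stages.

41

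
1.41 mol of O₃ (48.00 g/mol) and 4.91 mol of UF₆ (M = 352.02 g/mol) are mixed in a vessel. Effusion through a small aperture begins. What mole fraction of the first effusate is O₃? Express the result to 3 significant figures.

Rate_i ∝ x_i/√M_i (Graham's law weighted by mole fraction), so the effusate composition follows n_i/√M_i.
Mole fraction of O₃ in the effusate = (n_O₃/√M_O₃) / (n_O₃/√M_O₃ + n_UF₆/√M_UF₆)
= (1.41/√48.00) / (1.41/√48.00 + 4.91/√352.02) = 0.2035/(0.2035 + 0.2617) = 0.437.

0.437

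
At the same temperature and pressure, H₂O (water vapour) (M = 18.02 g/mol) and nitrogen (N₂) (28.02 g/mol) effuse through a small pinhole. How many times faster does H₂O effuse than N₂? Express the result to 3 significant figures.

1.25

Using Graham's law: rate_H₂O/rate_N₂ = √(M_N₂/M_H₂O) = √(28.02/18.02) = √1.555 = 1.25.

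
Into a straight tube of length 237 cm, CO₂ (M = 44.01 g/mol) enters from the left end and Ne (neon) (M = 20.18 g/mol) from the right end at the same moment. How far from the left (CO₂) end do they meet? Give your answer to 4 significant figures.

95.69 cm

Graham's law gives d_CO₂/d_Ne = rate_CO₂/rate_Ne = √(M_Ne/M_CO₂) = √(20.18/44.01) = 0.6772.
With d_CO₂ + d_Ne = 237 cm, d_Ne = 237/(1 + 0.6772) = 141.3 cm.
d_CO₂ = 237 − 141.3 = 95.69 cm.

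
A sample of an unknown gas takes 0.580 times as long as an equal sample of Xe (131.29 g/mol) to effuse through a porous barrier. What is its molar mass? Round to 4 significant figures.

44.17 g/mol

Graham's law gives t_X/t_Xe = √(M_X/M_Xe).
0.580 = √(M_X/131.29)
M_X = 131.29 × 0.580² = 131.29 × 0.3364 = 44.17 g/mol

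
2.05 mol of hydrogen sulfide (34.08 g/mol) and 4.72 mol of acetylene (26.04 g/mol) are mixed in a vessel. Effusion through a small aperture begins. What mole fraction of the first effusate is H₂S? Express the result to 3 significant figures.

0.275

The effusion rate of species i is ∝ p_i/√M_i ∝ n_i/√M_i.
Mole fraction of H₂S in the effusate = (n_H₂S/√M_H₂S) / (n_H₂S/√M_H₂S + n_C₂H₂/√M_C₂H₂)
= (2.05/√34.08) / (2.05/√34.08 + 4.72/√26.04) = 0.3512/(0.3512 + 0.9250) = 0.275.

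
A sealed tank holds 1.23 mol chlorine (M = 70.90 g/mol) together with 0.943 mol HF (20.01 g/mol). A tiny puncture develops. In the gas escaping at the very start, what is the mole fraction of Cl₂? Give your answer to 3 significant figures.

0.409

Effusion rate of each component ∝ n_i/√M_i (partial pressure × 1/√M).
x_Cl₂(eff) = (n_Cl₂/√M_Cl₂) / (n_Cl₂/√M_Cl₂ + n_HF/√M_HF)
= (1.23/√70.90) / (1.23/√70.90 + 0.943/√20.01) = 0.1461/(0.1461 + 0.2108) = 0.409.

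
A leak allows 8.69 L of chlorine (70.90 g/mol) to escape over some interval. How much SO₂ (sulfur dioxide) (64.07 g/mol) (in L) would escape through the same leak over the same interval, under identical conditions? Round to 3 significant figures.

9.14 L

From Graham's law, rate_SO₂/rate_Cl₂ = √(M_Cl₂/M_SO₂) = √(70.90/64.07) = √1.107 = 1.052.
So the volume for SO₂ is 8.69 × 1.052 = 9.14 L.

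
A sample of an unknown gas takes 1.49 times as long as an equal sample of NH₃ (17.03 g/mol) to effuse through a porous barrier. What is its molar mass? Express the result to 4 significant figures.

Graham's law gives t_X/t_NH₃ = √(M_X/M_NH₃).
1.49 = √(M_X/17.03)
M_X = 17.03 × 1.49² = 17.03 × 2.220 = 37.81 g/mol

37.81 g/mol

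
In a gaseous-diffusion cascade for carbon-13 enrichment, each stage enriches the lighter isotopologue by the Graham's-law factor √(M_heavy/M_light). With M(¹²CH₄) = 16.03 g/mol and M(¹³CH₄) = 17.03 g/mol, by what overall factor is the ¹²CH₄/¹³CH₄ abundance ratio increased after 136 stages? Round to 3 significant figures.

61.3

The single-stage factor is √(M_heavy/M_light), so 136 stages give [√(17.03/16.03)]^136 = (17.03/16.03)^(136/2).
= 1.06238^68 = 61.3.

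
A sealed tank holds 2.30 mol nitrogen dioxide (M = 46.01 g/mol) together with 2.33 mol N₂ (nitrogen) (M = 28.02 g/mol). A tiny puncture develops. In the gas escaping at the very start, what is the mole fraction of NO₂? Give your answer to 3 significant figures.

The effusion rate of species i is ∝ p_i/√M_i ∝ n_i/√M_i.
Mole fraction of NO₂ in the effusate = (n_NO₂/√M_NO₂) / (n_NO₂/√M_NO₂ + n_N₂/√M_N₂)
= (2.30/√46.01) / (2.30/√46.01 + 2.33/√28.02) = 0.3391/(0.3391 + 0.4402) = 0.435.

0.435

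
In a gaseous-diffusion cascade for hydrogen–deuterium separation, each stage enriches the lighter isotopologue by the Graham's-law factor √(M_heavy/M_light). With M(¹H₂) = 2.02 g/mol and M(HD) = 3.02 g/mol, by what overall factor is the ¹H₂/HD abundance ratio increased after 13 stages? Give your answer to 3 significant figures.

13.7

Each stage multiplies the ratio by α = √(3.02/2.02), so after 13 stages the overall factor is α^13 = (3.02/2.02)^(13/2).
= 1.49505^(13/2) = 13.7.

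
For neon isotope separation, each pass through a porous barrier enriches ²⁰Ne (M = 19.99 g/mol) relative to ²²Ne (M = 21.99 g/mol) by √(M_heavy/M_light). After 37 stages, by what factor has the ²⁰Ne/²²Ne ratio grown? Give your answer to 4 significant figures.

5.836

Overall factor = α^37 with α = √(21.99/19.99), i.e. (21.99/19.99)^(37/2).
= 1.10005^(37/2) = 5.836.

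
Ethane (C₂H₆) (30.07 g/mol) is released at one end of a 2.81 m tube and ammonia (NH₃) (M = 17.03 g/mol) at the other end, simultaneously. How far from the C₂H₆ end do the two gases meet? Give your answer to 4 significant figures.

Graham's law gives d_C₂H₆/d_NH₃ = rate_C₂H₆/rate_NH₃ = √(M_NH₃/M_C₂H₆) = √(17.03/30.07) = 0.7526.
With d_C₂H₆ + d_NH₃ = 2.81 m, d_NH₃ = 2.81/(1 + 0.7526) = 1.603 m.
d_C₂H₆ = 2.81 − 1.603 = 1.207 m.

1.207 m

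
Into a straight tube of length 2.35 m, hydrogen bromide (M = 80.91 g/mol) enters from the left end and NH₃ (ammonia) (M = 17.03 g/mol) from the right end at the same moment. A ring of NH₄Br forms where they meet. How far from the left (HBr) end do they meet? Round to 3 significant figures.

0.739 m

Graham's law gives d_HBr/d_NH₃ = rate_HBr/rate_NH₃ = √(M_NH₃/M_HBr) = √(17.03/80.91) = 0.4588.
With d_HBr + d_NH₃ = 2.35 m, d_NH₃ = 2.35/(1 + 0.4588) = 1.611 m.
d_HBr = 2.35 − 1.611 = 0.739 m.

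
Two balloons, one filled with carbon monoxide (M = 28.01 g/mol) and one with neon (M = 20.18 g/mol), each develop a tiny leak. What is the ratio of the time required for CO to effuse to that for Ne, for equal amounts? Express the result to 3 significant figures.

Using Graham's law: t_CO/t_Ne = √(M_CO/M_Ne) = √(28.01/20.18) = √1.388 = 1.18.

1.18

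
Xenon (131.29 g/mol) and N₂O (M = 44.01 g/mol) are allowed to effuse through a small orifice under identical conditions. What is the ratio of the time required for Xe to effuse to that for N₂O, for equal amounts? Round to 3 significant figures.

1.73

From Graham's law, t_Xe/t_N₂O = √(M_Xe/M_N₂O) = √(131.29/44.01) = √2.983 = 1.73.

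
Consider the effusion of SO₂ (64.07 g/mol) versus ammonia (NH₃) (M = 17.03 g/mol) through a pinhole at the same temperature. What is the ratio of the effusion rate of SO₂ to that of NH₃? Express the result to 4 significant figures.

0.5156

Using Graham's law: rate_SO₂/rate_NH₃ = √(M_NH₃/M_SO₂) = √(17.03/64.07) = √0.2658 = 0.5156.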